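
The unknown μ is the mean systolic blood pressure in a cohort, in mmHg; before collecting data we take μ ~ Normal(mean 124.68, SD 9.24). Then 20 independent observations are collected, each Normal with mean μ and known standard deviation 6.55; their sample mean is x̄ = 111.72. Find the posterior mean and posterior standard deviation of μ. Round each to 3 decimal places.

Posterior mean ≈ 112.038; posterior SD ≈ 1.447

Prior precision 1/τ₀² = 1/9.24² = 0.0117127; data precision n/σ² = 20/6.55² = 0.466173.
Posterior precision = 0.0117127 + 0.466173 = 0.477886, giving posterior SD = 1/√0.477886 = 1.447.
Posterior mean = (0.0117127·124.68 + 0.466173·111.72) / 0.477886 = 112.038.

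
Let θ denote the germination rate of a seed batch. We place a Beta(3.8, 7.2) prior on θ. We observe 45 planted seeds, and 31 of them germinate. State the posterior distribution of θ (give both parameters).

Observing 31 successes and 14 failures updates Beta(3.8, 7.2) by adding the success and failure counts to the two shape parameters: α = 3.8+31 = 34.8, β = 7.2+14 = 21.2.

Posterior: Beta(34.8, 21.2)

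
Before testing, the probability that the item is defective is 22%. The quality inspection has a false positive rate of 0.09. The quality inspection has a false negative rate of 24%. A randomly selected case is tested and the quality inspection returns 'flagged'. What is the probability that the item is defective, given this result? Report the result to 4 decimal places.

P(H | E) ≈ 0.7043

Let H be the event that the item is defective. P(H) = 0.22, so P(¬H) = 0.78. With E the 'flagged' result, P(E|H) = 0.76 and P(E|¬H) = 0.09.
P(E) = 0.76·0.22 + 0.09·0.78 = 0.16720 + 0.070200 = 0.23740.
By Bayes' theorem, P(H|E) = 0.16720 / 0.23740 = 0.7043.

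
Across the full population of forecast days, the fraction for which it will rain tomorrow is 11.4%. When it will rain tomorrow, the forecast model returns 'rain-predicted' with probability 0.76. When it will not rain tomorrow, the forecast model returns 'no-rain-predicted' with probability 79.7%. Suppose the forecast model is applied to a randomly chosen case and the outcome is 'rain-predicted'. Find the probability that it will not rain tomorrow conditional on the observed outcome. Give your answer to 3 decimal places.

Write H for 'it will rain tomorrow'. Prior odds H:¬H = 0.114/0.886 = 0.12867. For the 'rain-predicted' outcome, the likelihood ratio is 0.76/0.203 = 3.7438.
Posterior odds = 0.12867 × 3.7438 = 0.48171, so P(H|E) = 0.48171/(1+0.48171) = 0.325. Then P(¬H|E) = 1 − 0.325 = 0.675.

P(¬H | E) ≈ 0.675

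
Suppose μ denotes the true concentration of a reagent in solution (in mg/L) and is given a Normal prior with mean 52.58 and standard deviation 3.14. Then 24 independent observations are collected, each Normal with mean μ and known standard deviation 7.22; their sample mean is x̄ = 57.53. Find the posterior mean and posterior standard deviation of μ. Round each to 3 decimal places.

Prior precision 1/τ₀² = 1/3.14² = 0.101424; data precision n/σ² = 24/7.22² = 0.460402.
Posterior precision = 0.101424 + 0.460402 = 0.561826, giving posterior SD = 1/√0.561826 = 1.334.
Posterior mean = (0.101424·52.58 + 0.460402·57.53) / 0.561826 = 56.636.

Posterior mean ≈ 56.636; posterior SD ≈ 1.334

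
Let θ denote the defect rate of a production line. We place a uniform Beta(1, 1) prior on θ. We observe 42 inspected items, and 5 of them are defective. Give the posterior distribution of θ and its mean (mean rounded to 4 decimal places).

Posterior: Beta(6, 38); mean ≈ 0.1364

Observing 5 successes and 37 failures updates Beta(1, 1) by adding the success and failure counts to the two shape parameters: α = 1+5 = 6, β = 1+37 = 38.
E[θ | data] = 6/(6+38) = 0.1364.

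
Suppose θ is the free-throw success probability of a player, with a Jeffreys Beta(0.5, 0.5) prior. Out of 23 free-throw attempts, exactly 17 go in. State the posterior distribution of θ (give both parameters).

Observing 17 successes and 6 failures updates Beta(0.5, 0.5) by adding the success and failure counts to the two shape parameters: α = 0.5+17 = 17.5, β = 0.5+6 = 6.5.

Posterior: Beta(17.5, 6.5)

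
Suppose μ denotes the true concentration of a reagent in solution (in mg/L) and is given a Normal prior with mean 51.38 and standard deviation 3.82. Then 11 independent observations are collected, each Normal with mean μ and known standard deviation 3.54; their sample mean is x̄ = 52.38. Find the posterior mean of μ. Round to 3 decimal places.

Posterior mean ≈ 52.308

With known σ, the Normal prior is conjugate. Weight on the data is w = (n/σ²)/(n/σ² + 1/τ₀²) = 0.877781/(0.877781+0.0685288) = 0.92758.
Posterior mean = w·x̄ + (1−w)·μ₀ = 0.92758·52.38 + 0.072417·51.38 = 52.308.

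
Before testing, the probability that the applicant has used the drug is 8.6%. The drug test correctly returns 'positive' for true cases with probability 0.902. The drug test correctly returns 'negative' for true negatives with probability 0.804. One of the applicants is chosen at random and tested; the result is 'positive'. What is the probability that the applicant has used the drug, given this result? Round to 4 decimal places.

P(H | E) ≈ 0.3022

Let H be the event that the applicant has used the drug. P(H) = 0.086, so P(¬H) = 0.914. With E the 'positive' result, P(E|H) = 0.902 and P(E|¬H) = 0.196.
P(E) = 0.902·0.086 + 0.196·0.914 = 0.077572 + 0.17914 = 0.25672.
By Bayes' theorem, P(H|E) = 0.077572 / 0.25672 = 0.3022.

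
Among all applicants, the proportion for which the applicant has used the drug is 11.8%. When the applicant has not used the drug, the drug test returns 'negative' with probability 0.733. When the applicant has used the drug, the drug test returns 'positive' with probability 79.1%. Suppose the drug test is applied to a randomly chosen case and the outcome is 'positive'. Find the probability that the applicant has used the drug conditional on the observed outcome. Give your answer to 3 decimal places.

Let H be the event that the applicant has used the drug. P(H) = 0.118, so P(¬H) = 0.882. With E the 'positive' result, P(E|H) = 0.791 and P(E|¬H) = 0.267.
P(E) = 0.791·0.118 + 0.267·0.882 = 0.093338 + 0.23549 = 0.32883.
By Bayes' theorem, P(H|E) = 0.093338 / 0.32883 = 0.284.

P(H | E) ≈ 0.284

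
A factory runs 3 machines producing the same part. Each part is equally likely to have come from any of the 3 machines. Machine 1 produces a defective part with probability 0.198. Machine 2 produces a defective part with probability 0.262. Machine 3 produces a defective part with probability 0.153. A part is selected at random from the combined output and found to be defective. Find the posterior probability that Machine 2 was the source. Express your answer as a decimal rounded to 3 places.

Posterior probability ≈ 0.427

P(defective|M1) = 0.198; P(defective|M2) = 0.262; P(defective|M3) = 0.153.
Prior × likelihood for each source: 0.333333·0.198=0.06600, 0.333333·0.262=0.08733, 0.333333·0.153=0.05100. Summing gives P(defective) = 0.20433.
P(Machine 2 | defective) = 0.08733 / 0.20433 = 0.427.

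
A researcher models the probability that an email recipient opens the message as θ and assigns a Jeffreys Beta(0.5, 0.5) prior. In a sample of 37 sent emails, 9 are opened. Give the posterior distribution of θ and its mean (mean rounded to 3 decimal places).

Observing 9 successes and 28 failures updates Beta(0.5, 0.5) by adding the success and failure counts to the two shape parameters: α = 0.5+9 = 9.5, β = 0.5+28 = 28.5.
Posterior mean = α/(α+β) = 9.5/38 = 0.250.

Posterior: Beta(9.5, 28.5); mean ≈ 0.250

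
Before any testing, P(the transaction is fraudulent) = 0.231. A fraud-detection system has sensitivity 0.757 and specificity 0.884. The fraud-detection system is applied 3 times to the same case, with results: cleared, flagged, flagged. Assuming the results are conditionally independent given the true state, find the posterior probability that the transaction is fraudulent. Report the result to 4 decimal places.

Let H be the event that the transaction is fraudulent; start with P(H) = 0.231. P('flagged'|H) = 0.757, P('flagged'|¬H) = 0.116.
Update on result 1 ('cleared'): P(H) ← 0.243·0.2310 / (0.243·0.2310 + 0.884·0.7690) = 0.056133/0.73593 = 0.0763.
Update on result 2 ('flagged'): P(H) ← 0.757·0.0763 / (0.757·0.0763 + 0.116·0.9237) = 0.057740/0.16489 = 0.3502.
Update on result 3 ('flagged'): P(H) ← 0.757·0.3502 / (0.757·0.3502 + 0.116·0.6498) = 0.26508/0.34046 = 0.7786.

Posterior P(H) ≈ 0.7786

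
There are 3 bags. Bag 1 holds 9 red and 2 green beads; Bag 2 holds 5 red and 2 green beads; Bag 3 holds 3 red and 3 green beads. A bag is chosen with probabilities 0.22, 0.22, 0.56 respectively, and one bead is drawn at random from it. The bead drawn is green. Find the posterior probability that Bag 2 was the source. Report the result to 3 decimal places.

Posterior probability ≈ 0.164

Tabulate prior·likelihood by source: [1] prior 0.22, lik 0.1818, product 0.04000; [2] prior 0.22, lik 0.2857, product 0.06286; [3] prior 0.56, lik 0.5, product 0.2800.
Normalizing constant = 0.38286; the posterior for Bag 2 is its product over the sum, 0.06286/0.38286 = 0.164.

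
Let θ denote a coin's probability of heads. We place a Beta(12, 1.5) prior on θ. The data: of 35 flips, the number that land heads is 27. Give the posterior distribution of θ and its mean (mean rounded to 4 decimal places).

The binomial likelihood is conjugate to the Beta prior: with 27 successes and 8 failures, the posterior is Beta(12+27, 1.5+8) = Beta(39, 9.5).
Posterior mean = α/(α+β) = 39/48.5 = 0.8041.

Posterior: Beta(39, 9.5); mean ≈ 0.8041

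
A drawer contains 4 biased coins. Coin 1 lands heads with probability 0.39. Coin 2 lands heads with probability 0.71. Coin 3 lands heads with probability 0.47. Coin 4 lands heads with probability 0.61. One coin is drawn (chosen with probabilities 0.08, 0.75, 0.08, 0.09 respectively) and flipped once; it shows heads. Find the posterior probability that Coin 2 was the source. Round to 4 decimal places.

Posterior probability ≈ 0.8115

Tabulate prior·likelihood by source: [1] prior 0.08, lik 0.39, product 0.03120; [2] prior 0.75, lik 0.71, product 0.5325; [3] prior 0.08, lik 0.47, product 0.03760; [4] prior 0.09, lik 0.61, product 0.05490.
Normalizing constant = 0.65620; the posterior for Coin 2 is its product over the sum, 0.5325/0.65620 = 0.8115.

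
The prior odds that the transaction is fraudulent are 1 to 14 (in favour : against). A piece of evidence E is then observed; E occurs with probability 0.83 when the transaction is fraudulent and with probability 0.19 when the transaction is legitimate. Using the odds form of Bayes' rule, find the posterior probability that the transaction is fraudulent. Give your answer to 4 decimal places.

Prior odds = 1/14 = 0.071429. In log-odds, ln(0.071429) = -2.6391.
Add log likelihood ratio: ln(4.3684) = 1.4744.
Posterior log-odds = -1.1647, so posterior odds = exp(-1.1647) = 0.31203. Converting, P(H|E) = 0.31203/1.3120 = 0.2378.

Posterior probability ≈ 0.2378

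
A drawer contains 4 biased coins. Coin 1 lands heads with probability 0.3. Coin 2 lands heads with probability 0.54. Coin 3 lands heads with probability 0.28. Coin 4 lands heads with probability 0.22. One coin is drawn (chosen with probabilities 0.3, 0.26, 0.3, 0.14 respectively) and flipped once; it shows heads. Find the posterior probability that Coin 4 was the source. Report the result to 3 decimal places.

Tabulate prior·likelihood by source: [1] prior 0.3, lik 0.3, product 0.09000; [2] prior 0.26, lik 0.54, product 0.1404; [3] prior 0.3, lik 0.28, product 0.08400; [4] prior 0.14, lik 0.22, product 0.03080.
Normalizing constant = 0.34520; the posterior for Coin 4 is its product over the sum, 0.03080/0.34520 = 0.089.

Posterior probability ≈ 0.089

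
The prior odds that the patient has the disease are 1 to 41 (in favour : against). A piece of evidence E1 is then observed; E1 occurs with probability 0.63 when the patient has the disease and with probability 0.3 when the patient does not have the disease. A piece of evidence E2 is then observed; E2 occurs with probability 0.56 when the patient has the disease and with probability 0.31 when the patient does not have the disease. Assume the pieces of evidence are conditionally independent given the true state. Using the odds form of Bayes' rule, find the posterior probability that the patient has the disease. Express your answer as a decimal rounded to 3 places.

Posterior probability ≈ 0.085

Prior odds = 1/41 = 0.024390. In log-odds, ln(0.024390) = -3.7136.
Add log likelihood ratios: ln(2.1000) + ln(1.8065) = 1.3333.
Posterior log-odds = -2.3803, so posterior odds = exp(-2.3803) = 0.092526. Converting, P(H|E) = 0.092526/1.0925 = 0.085.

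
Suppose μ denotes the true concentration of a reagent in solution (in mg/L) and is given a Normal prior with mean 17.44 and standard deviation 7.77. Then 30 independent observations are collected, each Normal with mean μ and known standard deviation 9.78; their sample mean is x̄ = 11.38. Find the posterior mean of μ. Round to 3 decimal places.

Prior precision 1/τ₀² = 1/7.77² = 0.0165637; data precision n/σ² = 30/9.78² = 0.313649.
Posterior precision = 0.0165637 + 0.313649 = 0.330212.
Posterior mean = (0.0165637·17.44 + 0.313649·11.38) / 0.330212 = 11.684.

Posterior mean ≈ 11.684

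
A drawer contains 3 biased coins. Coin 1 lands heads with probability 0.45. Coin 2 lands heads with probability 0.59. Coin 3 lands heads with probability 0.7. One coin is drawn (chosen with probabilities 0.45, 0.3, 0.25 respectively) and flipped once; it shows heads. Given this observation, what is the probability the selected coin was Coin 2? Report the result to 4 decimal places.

Tabulate prior·likelihood by source: [1] prior 0.45, lik 0.45, product 0.2025; [2] prior 0.3, lik 0.59, product 0.1770; [3] prior 0.25, lik 0.7, product 0.1750.
Normalizing constant = 0.55450; the posterior for Coin 2 is its product over the sum, 0.1770/0.55450 = 0.3192.

Posterior probability ≈ 0.3192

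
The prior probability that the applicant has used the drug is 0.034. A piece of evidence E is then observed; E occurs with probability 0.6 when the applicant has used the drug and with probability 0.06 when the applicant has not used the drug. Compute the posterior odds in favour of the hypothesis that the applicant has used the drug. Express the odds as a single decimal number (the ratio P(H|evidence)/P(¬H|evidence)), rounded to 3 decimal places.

Prior odds = 0.034/(1−0.034) = 0.035197.
Likelihood ratio for E = 0.6/0.06 = 10.000.
Posterior odds = prior odds × LR = 0.35197.

Posterior odds ≈ 0.352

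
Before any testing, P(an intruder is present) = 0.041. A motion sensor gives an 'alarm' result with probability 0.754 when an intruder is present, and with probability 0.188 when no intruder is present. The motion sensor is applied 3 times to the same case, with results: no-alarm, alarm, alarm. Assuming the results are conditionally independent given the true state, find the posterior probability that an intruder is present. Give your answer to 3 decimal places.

Posterior P(H) ≈ 0.172

With H the event that an intruder is present, the joint likelihood of the observed sequence is P(data|H) = 0.246·0.754·0.754 = 0.13985 and P(data|¬H) = 0.812·0.188·0.188 = 0.028699.
Bayes: P(H|data) = 0.041·0.13985 / (0.041·0.13985 + 0.959·0.028699) = 0.0057341/0.033257 = 0.1724.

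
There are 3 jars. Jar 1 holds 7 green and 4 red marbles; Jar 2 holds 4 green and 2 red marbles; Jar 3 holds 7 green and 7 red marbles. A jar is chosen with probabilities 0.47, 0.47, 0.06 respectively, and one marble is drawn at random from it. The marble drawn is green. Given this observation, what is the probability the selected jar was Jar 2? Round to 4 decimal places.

Tabulate prior·likelihood by source: [1] prior 0.47, lik 0.6364, product 0.2991; [2] prior 0.47, lik 0.6667, product 0.3133; [3] prior 0.06, lik 0.5, product 0.03000.
Normalizing constant = 0.64242; the posterior for Jar 2 is its product over the sum, 0.3133/0.64242 = 0.4877.

Posterior probability ≈ 0.4877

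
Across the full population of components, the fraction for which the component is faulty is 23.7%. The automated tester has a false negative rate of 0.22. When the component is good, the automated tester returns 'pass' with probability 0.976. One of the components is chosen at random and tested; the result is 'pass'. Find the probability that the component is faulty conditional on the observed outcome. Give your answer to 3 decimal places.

Write H for 'the component is faulty'. Prior odds H:¬H = 0.237/0.763 = 0.31062. For the 'pass' outcome, the likelihood ratio is 0.22/0.976 = 0.22541.
Posterior odds = 0.31062 × 0.22541 = 0.070016, so P(H|E) = 0.070016/(1+0.070016) = 0.065.

P(H | E) ≈ 0.065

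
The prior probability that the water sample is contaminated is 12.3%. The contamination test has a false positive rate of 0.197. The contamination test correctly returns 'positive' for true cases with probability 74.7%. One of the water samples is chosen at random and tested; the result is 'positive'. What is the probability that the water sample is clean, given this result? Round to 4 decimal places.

P(¬H | E) ≈ 0.6528

Let H be the event that the water sample is contaminated. P(H) = 0.123, so P(¬H) = 0.877. With E the 'positive' result, P(E|H) = 0.747 and P(E|¬H) = 0.197.
P(E) = 0.747·0.123 + 0.197·0.877 = 0.091881 + 0.17277 = 0.26465.
By Bayes' theorem, P(H|E) = 0.091881 / 0.26465 = 0.3472. Hence P(¬H|E) = 1 − 0.3472 = 0.6528.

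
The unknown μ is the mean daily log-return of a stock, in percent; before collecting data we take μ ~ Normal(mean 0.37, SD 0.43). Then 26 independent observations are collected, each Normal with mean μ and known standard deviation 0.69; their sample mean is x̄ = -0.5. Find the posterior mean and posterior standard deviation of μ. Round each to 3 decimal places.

Posterior mean ≈ -0.422; posterior SD ≈ 0.129

With known σ, the Normal prior is conjugate. Weight on the data is w = (n/σ²)/(n/σ² + 1/τ₀²) = 54.6104/(54.6104+5.40833) = 0.90989.
Posterior mean = w·x̄ + (1−w)·μ₀ = 0.90989·-0.5 + 0.090111·0.37 = -0.422. Posterior variance = 1/(54.6104+5.40833) = 0.0166615, so SD = 0.129.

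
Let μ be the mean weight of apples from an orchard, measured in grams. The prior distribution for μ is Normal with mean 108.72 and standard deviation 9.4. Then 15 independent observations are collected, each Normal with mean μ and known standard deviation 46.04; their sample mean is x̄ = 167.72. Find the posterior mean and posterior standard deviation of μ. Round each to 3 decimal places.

With known σ, the Normal prior is conjugate. Weight on the data is w = (n/σ²)/(n/σ² + 1/τ₀²) = 0.00707653/(0.00707653+0.0113173) = 0.38472.
Posterior mean = w·x̄ + (1−w)·μ₀ = 0.38472·167.72 + 0.61528·108.72 = 131.419. Posterior variance = 1/(0.00707653+0.0113173) = 54.3659, so SD = 7.373.

Posterior mean ≈ 131.419; posterior SD ≈ 7.373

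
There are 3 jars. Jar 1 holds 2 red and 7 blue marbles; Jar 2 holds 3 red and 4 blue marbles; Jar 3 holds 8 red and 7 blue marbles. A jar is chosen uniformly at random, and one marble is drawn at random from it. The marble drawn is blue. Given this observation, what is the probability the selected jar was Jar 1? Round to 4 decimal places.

Posterior probability ≈ 0.4283

Tabulate prior·likelihood by source: [1] prior 0.333333, lik 0.7778, product 0.2593; [2] prior 0.333333, lik 0.5714, product 0.1905; [3] prior 0.333333, lik 0.4667, product 0.1556.
Normalizing constant = 0.60529; the posterior for Jar 1 is its product over the sum, 0.2593/0.60529 = 0.4283.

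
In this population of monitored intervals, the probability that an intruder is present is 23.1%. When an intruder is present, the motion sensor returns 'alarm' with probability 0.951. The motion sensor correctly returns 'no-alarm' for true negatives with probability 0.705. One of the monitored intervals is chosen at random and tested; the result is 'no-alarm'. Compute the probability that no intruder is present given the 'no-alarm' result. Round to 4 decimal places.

P(¬H | E) ≈ 0.9795

Let H be the event that an intruder is present. P(H) = 0.231, so P(¬H) = 0.769. With E the 'no-alarm' result, P(E|H) = 0.049 and P(E|¬H) = 0.705.
P(E) = 0.049·0.231 + 0.705·0.769 = 0.011319 + 0.54214 = 0.55346.
By Bayes' theorem, P(H|E) = 0.011319 / 0.55346 = 0.0205. Hence P(¬H|E) = 1 − 0.0205 = 0.9795.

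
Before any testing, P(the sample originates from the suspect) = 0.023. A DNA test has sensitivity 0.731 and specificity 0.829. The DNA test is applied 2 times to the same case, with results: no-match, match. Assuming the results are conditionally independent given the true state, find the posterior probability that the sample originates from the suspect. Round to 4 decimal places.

Let H be the event that the sample originates from the suspect; start with P(H) = 0.023. P('match'|H) = 0.731, P('match'|¬H) = 0.171.
Update on result 1 ('no-match'): P(H) ← 0.269·0.0230 / (0.269·0.0230 + 0.829·0.9770) = 0.0061870/0.81612 = 0.0076.
Update on result 2 ('match'): P(H) ← 0.731·0.0076 / (0.731·0.0076 + 0.171·0.9924) = 0.0055417/0.17525 = 0.0316.

Posterior P(H) ≈ 0.0316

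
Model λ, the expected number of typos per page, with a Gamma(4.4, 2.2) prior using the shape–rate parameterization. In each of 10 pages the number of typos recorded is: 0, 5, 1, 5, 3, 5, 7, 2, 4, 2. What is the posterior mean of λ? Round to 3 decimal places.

Total count ∑xᵢ = 34 over n = 10 pages.
Gamma is conjugate to the Poisson likelihood: posterior is Gamma(shape = 4.4+34 = 38.4, rate = 2.2+10 = 12.2).
Posterior mean = shape/rate = 38.4/12.2 = 3.148.

Posterior mean ≈ 3.148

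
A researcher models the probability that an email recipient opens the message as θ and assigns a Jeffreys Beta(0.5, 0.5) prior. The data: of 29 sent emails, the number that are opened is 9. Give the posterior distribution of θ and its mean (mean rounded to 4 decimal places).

Posterior: Beta(9.5, 20.5); mean ≈ 0.3167

Observing 9 successes and 20 failures updates Beta(0.5, 0.5) by adding the success and failure counts to the two shape parameters: α = 0.5+9 = 9.5, β = 0.5+20 = 20.5.
E[θ | data] = 9.5/(9.5+20.5) = 0.3167.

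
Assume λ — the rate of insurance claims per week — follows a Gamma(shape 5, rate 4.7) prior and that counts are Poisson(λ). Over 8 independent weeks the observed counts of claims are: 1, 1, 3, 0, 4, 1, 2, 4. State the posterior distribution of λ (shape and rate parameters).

Posterior: Gamma(shape=21, rate=12.7)

Total count ∑xᵢ = 16 over n = 8 weeks.
Gamma is conjugate to the Poisson likelihood: posterior is Gamma(shape = 5+16 = 21, rate = 4.7+8 = 12.7).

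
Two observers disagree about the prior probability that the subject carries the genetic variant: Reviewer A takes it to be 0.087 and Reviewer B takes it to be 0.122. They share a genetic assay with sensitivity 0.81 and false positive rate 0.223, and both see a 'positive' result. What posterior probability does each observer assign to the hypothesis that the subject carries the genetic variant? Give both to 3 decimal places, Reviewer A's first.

The likelihood ratio for a 'positive' result is 0.81/0.223 = 3.6323.
Reviewer A: prior odds 0.087/0.913 = 0.095290; posterior odds 0.34612; posterior probability 0.257.
Reviewer B: prior odds 0.122/0.878 = 0.13895; posterior odds 0.50471; posterior probability 0.335.

Reviewer A: 0.257; Reviewer B: 0.335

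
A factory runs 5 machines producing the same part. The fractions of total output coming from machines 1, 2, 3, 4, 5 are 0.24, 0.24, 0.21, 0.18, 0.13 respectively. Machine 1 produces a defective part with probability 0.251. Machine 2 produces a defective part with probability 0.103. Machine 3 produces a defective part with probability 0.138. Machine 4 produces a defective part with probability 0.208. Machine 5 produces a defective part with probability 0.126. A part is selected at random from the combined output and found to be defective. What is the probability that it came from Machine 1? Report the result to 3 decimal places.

Posterior probability ≈ 0.359

P(defective|M1) = 0.251; P(defective|M2) = 0.103; P(defective|M3) = 0.138; P(defective|M4) = 0.208; P(defective|M5) = 0.126.
Prior × likelihood for each source: 0.24·0.251=0.06024, 0.24·0.103=0.02472, 0.21·0.138=0.02898, 0.18·0.208=0.03744, 0.13·0.126=0.01638. Summing gives P(defective) = 0.16776.
P(Machine 1 | defective) = 0.06024 / 0.16776 = 0.359.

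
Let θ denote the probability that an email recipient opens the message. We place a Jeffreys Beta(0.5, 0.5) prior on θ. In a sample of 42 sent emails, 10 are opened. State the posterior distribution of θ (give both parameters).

The binomial likelihood is conjugate to the Beta prior: with 10 successes and 32 failures, the posterior is Beta(0.5+10, 0.5+32) = Beta(10.5, 32.5).

Posterior: Beta(10.5, 32.5)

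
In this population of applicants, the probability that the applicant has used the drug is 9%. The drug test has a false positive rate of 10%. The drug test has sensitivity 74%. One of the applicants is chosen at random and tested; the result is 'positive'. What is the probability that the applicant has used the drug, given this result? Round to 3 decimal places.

P(H | E) ≈ 0.423

Write H for 'the applicant has used the drug'. Prior odds H:¬H = 0.09/0.91 = 0.098901. For the 'positive' outcome, the likelihood ratio is 0.74/0.1 = 7.4000.
Posterior odds = 0.098901 × 7.4000 = 0.73187, so P(H|E) = 0.73187/(1+0.73187) = 0.423.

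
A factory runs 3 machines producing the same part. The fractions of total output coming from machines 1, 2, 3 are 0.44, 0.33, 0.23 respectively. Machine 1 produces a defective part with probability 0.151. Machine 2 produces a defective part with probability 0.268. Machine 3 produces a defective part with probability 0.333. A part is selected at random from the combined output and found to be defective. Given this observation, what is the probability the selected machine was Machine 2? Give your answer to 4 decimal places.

Posterior probability ≈ 0.3821

Tabulate prior·likelihood by source: [1] prior 0.44, lik 0.151, product 0.06644; [2] prior 0.33, lik 0.268, product 0.08844; [3] prior 0.23, lik 0.333, product 0.07659.
Normalizing constant = 0.23147; the posterior for Machine 2 is its product over the sum, 0.08844/0.23147 = 0.3821.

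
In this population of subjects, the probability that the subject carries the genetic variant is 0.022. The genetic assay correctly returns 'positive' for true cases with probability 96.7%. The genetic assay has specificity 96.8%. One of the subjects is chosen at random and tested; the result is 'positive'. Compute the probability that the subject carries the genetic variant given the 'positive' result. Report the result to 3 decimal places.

Write H for 'the subject carries the genetic variant'. Prior odds H:¬H = 0.022/0.978 = 0.022495. For the 'positive' outcome, the likelihood ratio is 0.967/0.032 = 30.219.
Posterior odds = 0.022495 × 30.219 = 0.67977, so P(H|E) = 0.67977/(1+0.67977) = 0.405.

P(H | E) ≈ 0.405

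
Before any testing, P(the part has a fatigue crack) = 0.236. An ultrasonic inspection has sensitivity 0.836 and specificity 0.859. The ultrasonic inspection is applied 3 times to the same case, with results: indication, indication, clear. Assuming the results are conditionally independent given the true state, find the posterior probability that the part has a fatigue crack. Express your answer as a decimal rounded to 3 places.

Posterior P(H) ≈ 0.675

Let H be the event that the part has a fatigue crack; start with P(H) = 0.236. P('indication'|H) = 0.836, P('indication'|¬H) = 0.141.
Update on result 1 ('indication'): P(H) ← 0.836·0.2360 / (0.836·0.2360 + 0.141·0.7640) = 0.19730/0.30502 = 0.6468.
Update on result 2 ('indication'): P(H) ← 0.836·0.6468 / (0.836·0.6468 + 0.141·0.3532) = 0.54075/0.59055 = 0.9157.
Update on result 3 ('clear'): P(H) ← 0.164·0.9157 / (0.164·0.9157 + 0.859·0.0843) = 0.15017/0.22260 = 0.6746.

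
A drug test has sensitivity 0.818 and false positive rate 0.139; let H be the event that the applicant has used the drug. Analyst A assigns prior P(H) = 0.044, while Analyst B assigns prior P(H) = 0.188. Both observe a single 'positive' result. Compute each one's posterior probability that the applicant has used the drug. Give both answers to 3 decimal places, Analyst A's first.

Analyst A: 0.213; Analyst B: 0.577

P('+'|H) = 0.818, P('+'|¬H) = 0.139.
Analyst A: numerator 0.818·0.044 = 0.035992; evidence = 0.035992+0.139·0.956 = 0.16888; posterior = 0.213.
Analyst B: numerator 0.818·0.188 = 0.15378; evidence = 0.15378+0.139·0.812 = 0.26665; posterior = 0.577.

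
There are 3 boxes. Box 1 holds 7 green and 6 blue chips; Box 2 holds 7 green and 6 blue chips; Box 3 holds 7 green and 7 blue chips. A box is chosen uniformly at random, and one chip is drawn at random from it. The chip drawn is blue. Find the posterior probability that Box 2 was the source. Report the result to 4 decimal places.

Posterior probability ≈ 0.3243

Tabulate prior·likelihood by source: [1] prior 0.333333, lik 0.4615, product 0.1538; [2] prior 0.333333, lik 0.4615, product 0.1538; [3] prior 0.333333, lik 0.5, product 0.1667.
Normalizing constant = 0.47436; the posterior for Box 2 is its product over the sum, 0.1538/0.47436 = 0.3243.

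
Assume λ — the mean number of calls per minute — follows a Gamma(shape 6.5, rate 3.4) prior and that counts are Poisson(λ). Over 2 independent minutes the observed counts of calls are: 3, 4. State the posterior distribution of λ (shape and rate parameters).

Posterior: Gamma(shape=13.5, rate=5.4)

Total count ∑xᵢ = 7 over n = 2 minutes.
Gamma is conjugate to the Poisson likelihood: posterior is Gamma(shape = 6.5+7 = 13.5, rate = 3.4+2 = 5.4).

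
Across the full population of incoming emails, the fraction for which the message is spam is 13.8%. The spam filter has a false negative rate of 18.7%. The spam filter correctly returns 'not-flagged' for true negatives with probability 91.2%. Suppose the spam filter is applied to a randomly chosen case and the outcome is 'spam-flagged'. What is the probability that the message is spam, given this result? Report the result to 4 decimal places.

Let H be the event that the message is spam. P(H) = 0.138, so P(¬H) = 0.862. With E the 'spam-flagged' result, P(E|H) = 0.813 and P(E|¬H) = 0.088.
P(E) = 0.813·0.138 + 0.088·0.862 = 0.11219 + 0.075856 = 0.18805.
By Bayes' theorem, P(H|E) = 0.11219 / 0.18805 = 0.5966.

P(H | E) ≈ 0.5966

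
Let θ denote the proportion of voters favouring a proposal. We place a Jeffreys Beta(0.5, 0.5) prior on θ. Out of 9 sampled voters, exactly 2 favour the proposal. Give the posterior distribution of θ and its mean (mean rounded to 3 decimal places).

The binomial likelihood is conjugate to the Beta prior: with 2 successes and 7 failures, the posterior is Beta(0.5+2, 0.5+7) = Beta(2.5, 7.5).
Posterior mean = α/(α+β) = 2.5/10 = 0.250.

Posterior: Beta(2.5, 7.5); mean ≈ 0.250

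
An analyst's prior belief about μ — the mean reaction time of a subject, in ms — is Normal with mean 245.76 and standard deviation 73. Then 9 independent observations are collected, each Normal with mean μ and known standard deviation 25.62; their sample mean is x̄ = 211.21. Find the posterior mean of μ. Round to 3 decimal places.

Posterior mean ≈ 211.676

Prior precision 1/τ₀² = 1/73² = 0.00018765; data precision n/σ² = 9/25.62² = 0.0137115.
Posterior precision = 0.00018765 + 0.0137115 = 0.0138991.
Posterior mean = (0.00018765·245.76 + 0.0137115·211.21) / 0.0138991 = 211.676.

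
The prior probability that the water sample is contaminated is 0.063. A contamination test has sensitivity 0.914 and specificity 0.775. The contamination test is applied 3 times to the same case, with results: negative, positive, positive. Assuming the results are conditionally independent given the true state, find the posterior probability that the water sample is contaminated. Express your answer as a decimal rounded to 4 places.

Let H be the event that the water sample is contaminated; start with P(H) = 0.063. P('positive'|H) = 0.914, P('positive'|¬H) = 0.225.
Update on result 1 ('negative'): P(H) ← 0.086·0.0630 / (0.086·0.0630 + 0.775·0.9370) = 0.0054180/0.73159 = 0.0074.
Update on result 2 ('positive'): P(H) ← 0.914·0.0074 / (0.914·0.0074 + 0.225·0.9926) = 0.0067689/0.23010 = 0.0294.
Update on result 3 ('positive'): P(H) ← 0.914·0.0294 / (0.914·0.0294 + 0.225·0.9706) = 0.026887/0.24527 = 0.1096.

Posterior P(H) ≈ 0.1096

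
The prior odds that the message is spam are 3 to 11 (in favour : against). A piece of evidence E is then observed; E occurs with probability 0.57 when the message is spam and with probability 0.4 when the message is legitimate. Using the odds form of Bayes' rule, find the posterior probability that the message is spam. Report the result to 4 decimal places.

Posterior probability ≈ 0.2799

Prior odds = 3/11 = 0.27273. In log-odds, ln(0.27273) = -1.2993.
Add log likelihood ratio: ln(1.4250) = 0.35417.
Posterior log-odds = -0.94511, so posterior odds = exp(-0.94511) = 0.38864. Converting, P(H|E) = 0.38864/1.3886 = 0.2799.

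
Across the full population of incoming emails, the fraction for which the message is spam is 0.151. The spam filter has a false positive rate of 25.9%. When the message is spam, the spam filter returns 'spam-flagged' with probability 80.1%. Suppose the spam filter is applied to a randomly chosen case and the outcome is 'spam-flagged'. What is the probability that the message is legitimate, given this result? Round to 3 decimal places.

Let H be the event that the message is spam. P(H) = 0.151, so P(¬H) = 0.849. With E the 'spam-flagged' result, P(E|H) = 0.801 and P(E|¬H) = 0.259.
P(E) = 0.801·0.151 + 0.259·0.849 = 0.12095 + 0.21989 = 0.34084.
By Bayes' theorem, P(H|E) = 0.12095 / 0.34084 = 0.355. Hence P(¬H|E) = 1 − 0.355 = 0.645.

P(¬H | E) ≈ 0.645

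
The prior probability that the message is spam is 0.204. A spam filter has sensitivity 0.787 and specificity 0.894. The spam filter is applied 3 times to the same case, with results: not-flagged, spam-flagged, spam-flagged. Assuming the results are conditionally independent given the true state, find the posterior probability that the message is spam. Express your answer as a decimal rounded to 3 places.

With H the event that the message is spam, the joint likelihood of the observed sequence is P(data|H) = 0.213·0.787·0.787 = 0.13193 and P(data|¬H) = 0.894·0.106·0.106 = 0.010045.
Bayes: P(H|data) = 0.204·0.13193 / (0.204·0.13193 + 0.796·0.010045) = 0.026913/0.034909 = 0.7710.

Posterior P(H) ≈ 0.771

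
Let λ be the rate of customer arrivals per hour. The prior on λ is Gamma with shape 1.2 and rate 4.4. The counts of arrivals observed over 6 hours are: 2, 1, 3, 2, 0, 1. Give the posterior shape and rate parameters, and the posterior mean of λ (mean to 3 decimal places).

Total count ∑xᵢ = 9 over n = 6 hours.
Gamma is conjugate to the Poisson likelihood: posterior is Gamma(shape = 1.2+9 = 10.2, rate = 4.4+6 = 10.4).
Posterior mean = shape/rate = 10.2/10.4 = 0.981.

Posterior: Gamma(shape=10.2, rate=10.4); mean ≈ 0.981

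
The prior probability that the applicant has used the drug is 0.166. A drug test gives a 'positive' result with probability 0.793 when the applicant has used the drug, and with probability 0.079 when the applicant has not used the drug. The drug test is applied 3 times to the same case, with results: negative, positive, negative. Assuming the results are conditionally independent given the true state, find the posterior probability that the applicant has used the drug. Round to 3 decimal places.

Posterior P(H) ≈ 0.092

Let H be the event that the applicant has used the drug; start with P(H) = 0.166. P('positive'|H) = 0.793, P('positive'|¬H) = 0.079.
Update on result 1 ('negative'): P(H) ← 0.207·0.1660 / (0.207·0.1660 + 0.921·0.8340) = 0.034362/0.80248 = 0.0428.
Update on result 2 ('positive'): P(H) ← 0.793·0.0428 / (0.793·0.0428 + 0.079·0.9572) = 0.033956/0.10957 = 0.3099.
Update on result 3 ('negative'): P(H) ← 0.207·0.3099 / (0.207·0.3099 + 0.921·0.6901) = 0.064148/0.69974 = 0.0917.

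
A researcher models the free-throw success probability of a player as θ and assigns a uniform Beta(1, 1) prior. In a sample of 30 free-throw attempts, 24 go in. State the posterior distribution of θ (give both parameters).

Observing 24 successes and 6 failures updates Beta(1, 1) by adding the success and failure counts to the two shape parameters: α = 1+24 = 25, β = 1+6 = 7.

Posterior: Beta(25, 7)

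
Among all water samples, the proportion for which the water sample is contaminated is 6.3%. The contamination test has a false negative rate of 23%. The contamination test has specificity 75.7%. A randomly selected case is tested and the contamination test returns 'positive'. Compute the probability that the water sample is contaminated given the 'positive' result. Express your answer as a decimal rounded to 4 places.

P(H | E) ≈ 0.1756

Let H be the event that the water sample is contaminated. P(H) = 0.063, so P(¬H) = 0.937. With E the 'positive' result, P(E|H) = 0.77 and P(E|¬H) = 0.243.
P(E) = 0.77·0.063 + 0.243·0.937 = 0.048510 + 0.22769 = 0.27620.
By Bayes' theorem, P(H|E) = 0.048510 / 0.27620 = 0.1756.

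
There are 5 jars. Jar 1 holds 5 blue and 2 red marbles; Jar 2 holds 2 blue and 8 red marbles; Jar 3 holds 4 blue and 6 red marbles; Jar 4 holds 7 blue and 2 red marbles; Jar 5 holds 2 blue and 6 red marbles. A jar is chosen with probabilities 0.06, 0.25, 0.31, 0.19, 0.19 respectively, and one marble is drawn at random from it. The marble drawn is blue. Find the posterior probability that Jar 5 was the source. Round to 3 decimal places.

Posterior probability ≈ 0.115

P(blue|Jar 1) = 0.7143; P(blue|Jar 2) = 0.2; P(blue|Jar 3) = 0.4; P(blue|Jar 4) = 0.7778; P(blue|Jar 5) = 0.25.
Prior × likelihood for each source: 0.06·0.7143=0.04286, 0.25·0.2=0.05000, 0.31·0.4=0.1240, 0.19·0.7778=0.1478, 0.19·0.25=0.04750. Summing gives P(blue) = 0.41213.
P(Jar 5 | blue) = 0.04750 / 0.41213 = 0.115.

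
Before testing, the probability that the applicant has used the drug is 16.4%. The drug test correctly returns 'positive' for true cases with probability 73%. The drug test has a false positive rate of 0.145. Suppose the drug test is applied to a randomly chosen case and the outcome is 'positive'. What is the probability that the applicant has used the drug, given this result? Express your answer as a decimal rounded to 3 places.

P(H | E) ≈ 0.497

Write H for 'the applicant has used the drug'. Prior odds H:¬H = 0.164/0.836 = 0.19617. For the 'positive' outcome, the likelihood ratio is 0.73/0.145 = 5.0345.
Posterior odds = 0.19617 × 5.0345 = 0.98763, so P(H|E) = 0.98763/(1+0.98763) = 0.497.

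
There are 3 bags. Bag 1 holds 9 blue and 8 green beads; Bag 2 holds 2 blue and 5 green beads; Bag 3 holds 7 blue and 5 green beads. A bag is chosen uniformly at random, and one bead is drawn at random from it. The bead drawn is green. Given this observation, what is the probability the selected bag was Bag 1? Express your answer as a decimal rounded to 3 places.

P(green|Bag 1) = 0.4706; P(green|Bag 2) = 0.7143; P(green|Bag 3) = 0.4167.
Prior × likelihood for each source: 0.333333·0.4706=0.1569, 0.333333·0.7143=0.2381, 0.333333·0.4167=0.1389. Summing gives P(green) = 0.53385.
P(Bag 1 | green) = 0.1569 / 0.53385 = 0.294.

Posterior probability ≈ 0.294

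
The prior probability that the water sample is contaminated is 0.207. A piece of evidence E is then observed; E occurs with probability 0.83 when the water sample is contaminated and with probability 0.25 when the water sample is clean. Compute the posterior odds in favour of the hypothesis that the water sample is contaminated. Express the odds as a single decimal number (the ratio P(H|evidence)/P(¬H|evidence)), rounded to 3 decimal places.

Posterior odds ≈ 0.867

Prior odds = 0.207/(1−0.207) = 0.26103. In log-odds, ln(0.26103) = -1.3431.
Add log likelihood ratio: ln(3.3200) = 1.2000.
Posterior log-odds = -0.14314, so posterior odds = exp(-0.14314) = 0.86663.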